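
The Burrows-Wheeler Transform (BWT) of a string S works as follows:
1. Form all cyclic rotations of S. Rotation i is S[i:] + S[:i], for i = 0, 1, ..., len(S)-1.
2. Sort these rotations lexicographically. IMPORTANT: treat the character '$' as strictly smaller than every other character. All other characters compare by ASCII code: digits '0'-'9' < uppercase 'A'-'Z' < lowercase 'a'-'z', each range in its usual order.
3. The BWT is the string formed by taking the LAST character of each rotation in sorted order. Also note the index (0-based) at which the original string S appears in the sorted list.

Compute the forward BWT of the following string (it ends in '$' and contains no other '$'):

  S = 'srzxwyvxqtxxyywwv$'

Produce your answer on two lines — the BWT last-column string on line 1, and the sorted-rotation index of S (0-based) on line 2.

Answer: vxs$qwywyxvztxwyxr
3

Derivation:
All 18 rotations (rotation i = S[i:]+S[:i]):
  rot[0] = srzxwyvxqtxxyywwv$
  rot[1] = rzxwyvxqtxxyywwv$s
  rot[2] = zxwyvxqtxxyywwv$sr
  rot[3] = xwyvxqtxxyywwv$srz
  rot[4] = wyvxqtxxyywwv$srzx
  rot[5] = yvxqtxxyywwv$srzxw
  rot[6] = vxqtxxyywwv$srzxwy
  rot[7] = xqtxxyywwv$srzxwyv
  rot[8] = qtxxyywwv$srzxwyvx
  rot[9] = txxyywwv$srzxwyvxq
  rot[10] = xxyywwv$srzxwyvxqt
  rot[11] = xyywwv$srzxwyvxqtx
  rot[12] = yywwv$srzxwyvxqtxx
  rot[13] = ywwv$srzxwyvxqtxxy
  rot[14] = wwv$srzxwyvxqtxxyy
  rot[15] = wv$srzxwyvxqtxxyyw
  rot[16] = v$srzxwyvxqtxxyyww
  rot[17] = $srzxwyvxqtxxyywwv
Sorted (with $ < everything):
  sorted[0] = $srzxwyvxqtxxyywwv  (last char: 'v')
  sorted[1] = qtxxyywwv$srzxwyvx  (last char: 'x')
  sorted[2] = rzxwyvxqtxxyywwv$s  (last char: 's')
  sorted[3] = srzxwyvxqtxxyywwv$  (last char: '$')
  sorted[4] = txxyywwv$srzxwyvxq  (last char: 'q')
  sorted[5] = v$srzxwyvxqtxxyyww  (last char: 'w')
  sorted[6] = vxqtxxyywwv$srzxwy  (last char: 'y')
  sorted[7] = wv$srzxwyvxqtxxyyw  (last char: 'w')
  sorted[8] = wwv$srzxwyvxqtxxyy  (last char: 'y')
  sorted[9] = wyvxqtxxyywwv$srzx  (last char: 'x')
  sorted[10] = xqtxxyywwv$srzxwyv  (last char: 'v')
  sorted[11] = xwyvxqtxxyywwv$srz  (last char: 'z')
  sorted[12] = xxyywwv$srzxwyvxqt  (last char: 't')
  sorted[13] = xyywwv$srzxwyvxqtx  (last char: 'x')
  sorted[14] = yvxqtxxyywwv$srzxw  (last char: 'w')
  sorted[15] = ywwv$srzxwyvxqtxxy  (last char: 'y')
  sorted[16] = yywwv$srzxwyvxqtxx  (last char: 'x')
  sorted[17] = zxwyvxqtxxyywwv$sr  (last char: 'r')
Last column: vxs$qwywyxvztxwyxr
Original string S is at sorted index 3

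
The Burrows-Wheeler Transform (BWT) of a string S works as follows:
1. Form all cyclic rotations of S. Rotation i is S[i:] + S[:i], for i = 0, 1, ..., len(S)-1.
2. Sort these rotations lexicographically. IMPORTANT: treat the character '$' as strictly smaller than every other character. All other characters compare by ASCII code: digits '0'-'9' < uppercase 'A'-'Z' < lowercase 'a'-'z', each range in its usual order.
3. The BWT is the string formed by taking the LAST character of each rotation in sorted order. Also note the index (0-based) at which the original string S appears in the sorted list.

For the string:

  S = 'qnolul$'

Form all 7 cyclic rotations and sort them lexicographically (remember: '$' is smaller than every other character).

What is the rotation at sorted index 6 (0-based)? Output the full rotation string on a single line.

Answer: ul$qnol

Derivation:
All 7 rotations (rotation i = S[i:]+S[:i]):
  rot[0] = qnolul$
  rot[1] = nolul$q
  rot[2] = olul$qn
  rot[3] = lul$qno
  rot[4] = ul$qnol
  rot[5] = l$qnolu
  rot[6] = $qnolul
Sorted (with $ < everything):
  sorted[0] = $qnolul
  sorted[1] = l$qnolu
  sorted[2] = lul$qno
  sorted[3] = nolul$q
  sorted[4] = olul$qn
  sorted[5] = qnolul$
  sorted[6] = ul$qnol
sorted[6] = ul$qnol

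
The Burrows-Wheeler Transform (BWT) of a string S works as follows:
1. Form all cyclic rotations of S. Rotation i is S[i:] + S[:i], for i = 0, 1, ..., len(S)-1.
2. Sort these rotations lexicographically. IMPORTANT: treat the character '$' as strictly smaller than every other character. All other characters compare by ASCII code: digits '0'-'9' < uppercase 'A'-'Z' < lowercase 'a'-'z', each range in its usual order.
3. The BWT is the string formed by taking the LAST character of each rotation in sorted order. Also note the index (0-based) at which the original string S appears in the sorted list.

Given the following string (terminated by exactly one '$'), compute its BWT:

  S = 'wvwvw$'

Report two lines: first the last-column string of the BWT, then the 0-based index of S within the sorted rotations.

Answer: wwwvv$
5

Derivation:
All 6 rotations (rotation i = S[i:]+S[:i]):
  rot[0] = wvwvw$
  rot[1] = vwvw$w
  rot[2] = wvw$wv
  rot[3] = vw$wvw
  rot[4] = w$wvwv
  rot[5] = $wvwvw
Sorted (with $ < everything):
  sorted[0] = $wvwvw  (last char: 'w')
  sorted[1] = vw$wvw  (last char: 'w')
  sorted[2] = vwvw$w  (last char: 'w')
  sorted[3] = w$wvwv  (last char: 'v')
  sorted[4] = wvw$wv  (last char: 'v')
  sorted[5] = wvwvw$  (last char: '$')
Last column: wwwvv$
Original string S is at sorted index 5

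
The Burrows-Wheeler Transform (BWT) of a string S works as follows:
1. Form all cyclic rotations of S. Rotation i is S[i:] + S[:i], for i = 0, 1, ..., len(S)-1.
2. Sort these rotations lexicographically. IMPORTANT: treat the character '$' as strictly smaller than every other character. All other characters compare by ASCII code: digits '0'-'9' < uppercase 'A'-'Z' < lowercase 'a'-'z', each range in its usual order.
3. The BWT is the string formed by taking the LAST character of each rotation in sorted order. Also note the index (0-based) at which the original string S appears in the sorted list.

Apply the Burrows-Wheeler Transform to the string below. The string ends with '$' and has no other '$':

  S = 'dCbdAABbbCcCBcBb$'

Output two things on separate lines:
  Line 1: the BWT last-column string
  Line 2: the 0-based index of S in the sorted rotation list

Answer: bdAcACcdbBbBCBCb$
16

Derivation:
All 17 rotations (rotation i = S[i:]+S[:i]):
  rot[0] = dCbdAABbbCcCBcBb$
  rot[1] = CbdAABbbCcCBcBb$d
  rot[2] = bdAABbbCcCBcBb$dC
  rot[3] = dAABbbCcCBcBb$dCb
  rot[4] = AABbbCcCBcBb$dCbd
  rot[5] = ABbbCcCBcBb$dCbdA
  rot[6] = BbbCcCBcBb$dCbdAA
  rot[7] = bbCcCBcBb$dCbdAAB
  rot[8] = bCcCBcBb$dCbdAABb
  rot[9] = CcCBcBb$dCbdAABbb
  rot[10] = cCBcBb$dCbdAABbbC
  rot[11] = CBcBb$dCbdAABbbCc
  rot[12] = BcBb$dCbdAABbbCcC
  rot[13] = cBb$dCbdAABbbCcCB
  rot[14] = Bb$dCbdAABbbCcCBc
  rot[15] = b$dCbdAABbbCcCBcB
  rot[16] = $dCbdAABbbCcCBcBb
Sorted (with $ < everything):
  sorted[0] = $dCbdAABbbCcCBcBb  (last char: 'b')
  sorted[1] = AABbbCcCBcBb$dCbd  (last char: 'd')
  sorted[2] = ABbbCcCBcBb$dCbdA  (last char: 'A')
  sorted[3] = Bb$dCbdAABbbCcCBc  (last char: 'c')
  sorted[4] = BbbCcCBcBb$dCbdAA  (last char: 'A')
  sorted[5] = BcBb$dCbdAABbbCcC  (last char: 'C')
  sorted[6] = CBcBb$dCbdAABbbCc  (last char: 'c')
  sorted[7] = CbdAABbbCcCBcBb$d  (last char: 'd')
  sorted[8] = CcCBcBb$dCbdAABbb  (last char: 'b')
  sorted[9] = b$dCbdAABbbCcCBcB  (last char: 'B')
  sorted[10] = bCcCBcBb$dCbdAABb  (last char: 'b')
  sorted[11] = bbCcCBcBb$dCbdAAB  (last char: 'B')
  sorted[12] = bdAABbbCcCBcBb$dC  (last char: 'C')
  sorted[13] = cBb$dCbdAABbbCcCB  (last char: 'B')
  sorted[14] = cCBcBb$dCbdAABbbC  (last char: 'C')
  sorted[15] = dAABbbCcCBcBb$dCb  (last char: 'b')
  sorted[16] = dCbdAABbbCcCBcBb$  (last char: '$')
Last column: bdAcACcdbBbBCBCb$
Original string S is at sorted index 16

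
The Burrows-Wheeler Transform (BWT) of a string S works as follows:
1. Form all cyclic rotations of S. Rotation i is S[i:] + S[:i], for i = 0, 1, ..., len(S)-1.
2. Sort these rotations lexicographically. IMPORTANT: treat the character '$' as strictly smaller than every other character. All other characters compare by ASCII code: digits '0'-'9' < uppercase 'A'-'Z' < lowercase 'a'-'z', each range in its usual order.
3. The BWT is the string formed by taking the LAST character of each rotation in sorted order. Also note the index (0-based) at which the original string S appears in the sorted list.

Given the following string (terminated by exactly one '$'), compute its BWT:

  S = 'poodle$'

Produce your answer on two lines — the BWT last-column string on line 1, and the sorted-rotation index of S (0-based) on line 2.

Answer: eoldop$
6

Derivation:
All 7 rotations (rotation i = S[i:]+S[:i]):
  rot[0] = poodle$
  rot[1] = oodle$p
  rot[2] = odle$po
  rot[3] = dle$poo
  rot[4] = le$pood
  rot[5] = e$poodl
  rot[6] = $poodle
Sorted (with $ < everything):
  sorted[0] = $poodle  (last char: 'e')
  sorted[1] = dle$poo  (last char: 'o')
  sorted[2] = e$poodl  (last char: 'l')
  sorted[3] = le$pood  (last char: 'd')
  sorted[4] = odle$po  (last char: 'o')
  sorted[5] = oodle$p  (last char: 'p')
  sorted[6] = poodle$  (last char: '$')
Last column: eoldop$
Original string S is at sorted index 6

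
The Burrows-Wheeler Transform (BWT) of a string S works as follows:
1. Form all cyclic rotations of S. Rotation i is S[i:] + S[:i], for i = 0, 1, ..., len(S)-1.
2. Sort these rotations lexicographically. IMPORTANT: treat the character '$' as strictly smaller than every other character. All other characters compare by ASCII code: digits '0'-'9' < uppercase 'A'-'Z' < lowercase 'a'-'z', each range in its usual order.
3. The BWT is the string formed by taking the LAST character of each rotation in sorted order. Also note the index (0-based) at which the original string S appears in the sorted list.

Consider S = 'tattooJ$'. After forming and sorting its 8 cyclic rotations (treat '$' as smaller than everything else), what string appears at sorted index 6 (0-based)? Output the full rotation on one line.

All 8 rotations (rotation i = S[i:]+S[:i]):
  rot[0] = tattooJ$
  rot[1] = attooJ$t
  rot[2] = ttooJ$ta
  rot[3] = tooJ$tat
  rot[4] = ooJ$tatt
  rot[5] = oJ$tatto
  rot[6] = J$tattoo
  rot[7] = $tattooJ
Sorted (with $ < everything):
  sorted[0] = $tattooJ
  sorted[1] = J$tattoo
  sorted[2] = attooJ$t
  sorted[3] = oJ$tatto
  sorted[4] = ooJ$tatt
  sorted[5] = tattooJ$
  sorted[6] = tooJ$tat
  sorted[7] = ttooJ$ta
sorted[6] = tooJ$tat

Answer: tooJ$tat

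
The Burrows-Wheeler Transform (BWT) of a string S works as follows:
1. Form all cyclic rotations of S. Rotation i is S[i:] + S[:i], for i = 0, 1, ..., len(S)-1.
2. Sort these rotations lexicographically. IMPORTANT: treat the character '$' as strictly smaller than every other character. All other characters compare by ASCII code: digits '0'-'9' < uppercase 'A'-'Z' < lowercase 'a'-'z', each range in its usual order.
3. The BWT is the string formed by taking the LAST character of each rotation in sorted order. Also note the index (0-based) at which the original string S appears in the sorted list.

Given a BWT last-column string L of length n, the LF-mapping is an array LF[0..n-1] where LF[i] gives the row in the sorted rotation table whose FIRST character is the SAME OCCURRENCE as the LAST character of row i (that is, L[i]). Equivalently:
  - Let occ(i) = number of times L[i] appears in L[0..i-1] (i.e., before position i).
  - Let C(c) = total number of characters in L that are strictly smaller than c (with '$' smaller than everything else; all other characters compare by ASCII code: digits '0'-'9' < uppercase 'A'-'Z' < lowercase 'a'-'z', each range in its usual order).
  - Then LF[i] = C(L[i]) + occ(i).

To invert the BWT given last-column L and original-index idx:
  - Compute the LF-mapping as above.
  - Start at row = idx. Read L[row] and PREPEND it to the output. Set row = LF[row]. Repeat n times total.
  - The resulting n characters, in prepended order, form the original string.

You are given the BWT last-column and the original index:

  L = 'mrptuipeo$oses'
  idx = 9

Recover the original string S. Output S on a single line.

Answer: repetiopossum$

Derivation:
LF mapping: 4 9 7 12 13 3 8 1 5 0 6 10 2 11
Walk LF starting at row 9, prepending L[row]:
  step 1: row=9, L[9]='$', prepend. Next row=LF[9]=0
  step 2: row=0, L[0]='m', prepend. Next row=LF[0]=4
  step 3: row=4, L[4]='u', prepend. Next row=LF[4]=13
  step 4: row=13, L[13]='s', prepend. Next row=LF[13]=11
  step 5: row=11, L[11]='s', prepend. Next row=LF[11]=10
  step 6: row=10, L[10]='o', prepend. Next row=LF[10]=6
  step 7: row=6, L[6]='p', prepend. Next row=LF[6]=8
  step 8: row=8, L[8]='o', prepend. Next row=LF[8]=5
  step 9: row=5, L[5]='i', prepend. Next row=LF[5]=3
  step 10: row=3, L[3]='t', prepend. Next row=LF[3]=12
  step 11: row=12, L[12]='e', prepend. Next row=LF[12]=2
  step 12: row=2, L[2]='p', prepend. Next row=LF[2]=7
  step 13: row=7, L[7]='e', prepend. Next row=LF[7]=1
  step 14: row=1, L[1]='r', prepend. Next row=LF[1]=9
Reversed output: repetiopossum$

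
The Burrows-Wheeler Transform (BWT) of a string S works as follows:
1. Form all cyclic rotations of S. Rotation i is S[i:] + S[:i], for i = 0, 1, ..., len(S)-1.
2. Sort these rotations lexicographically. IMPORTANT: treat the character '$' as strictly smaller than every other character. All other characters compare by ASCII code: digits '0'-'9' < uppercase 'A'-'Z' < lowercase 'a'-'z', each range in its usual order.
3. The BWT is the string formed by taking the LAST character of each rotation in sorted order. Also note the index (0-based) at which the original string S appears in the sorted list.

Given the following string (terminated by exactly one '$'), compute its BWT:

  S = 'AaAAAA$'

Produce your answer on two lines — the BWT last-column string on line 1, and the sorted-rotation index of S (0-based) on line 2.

All 7 rotations (rotation i = S[i:]+S[:i]):
  rot[0] = AaAAAA$
  rot[1] = aAAAA$A
  rot[2] = AAAA$Aa
  rot[3] = AAA$AaA
  rot[4] = AA$AaAA
  rot[5] = A$AaAAA
  rot[6] = $AaAAAA
Sorted (with $ < everything):
  sorted[0] = $AaAAAA  (last char: 'A')
  sorted[1] = A$AaAAA  (last char: 'A')
  sorted[2] = AA$AaAA  (last char: 'A')
  sorted[3] = AAA$AaA  (last char: 'A')
  sorted[4] = AAAA$Aa  (last char: 'a')
  sorted[5] = AaAAAA$  (last char: '$')
  sorted[6] = aAAAA$A  (last char: 'A')
Last column: AAAAa$A
Original string S is at sorted index 5

Answer: AAAAa$A
5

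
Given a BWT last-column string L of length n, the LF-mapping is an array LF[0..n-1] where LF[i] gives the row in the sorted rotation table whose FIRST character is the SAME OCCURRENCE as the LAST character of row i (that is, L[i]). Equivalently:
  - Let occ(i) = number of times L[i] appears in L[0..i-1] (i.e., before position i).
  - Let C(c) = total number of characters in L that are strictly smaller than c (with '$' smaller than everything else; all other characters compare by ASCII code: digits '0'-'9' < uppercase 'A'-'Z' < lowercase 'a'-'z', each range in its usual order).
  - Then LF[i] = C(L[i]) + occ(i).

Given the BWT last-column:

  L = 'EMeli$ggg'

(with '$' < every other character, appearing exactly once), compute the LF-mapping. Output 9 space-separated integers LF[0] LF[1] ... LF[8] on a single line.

Char counts: '$':1, 'E':1, 'M':1, 'e':1, 'g':3, 'i':1, 'l':1
C (first-col start): C('$')=0, C('E')=1, C('M')=2, C('e')=3, C('g')=4, C('i')=7, C('l')=8
L[0]='E': occ=0, LF[0]=C('E')+0=1+0=1
L[1]='M': occ=0, LF[1]=C('M')+0=2+0=2
L[2]='e': occ=0, LF[2]=C('e')+0=3+0=3
L[3]='l': occ=0, LF[3]=C('l')+0=8+0=8
L[4]='i': occ=0, LF[4]=C('i')+0=7+0=7
L[5]='$': occ=0, LF[5]=C('$')+0=0+0=0
L[6]='g': occ=0, LF[6]=C('g')+0=4+0=4
L[7]='g': occ=1, LF[7]=C('g')+1=4+1=5
L[8]='g': occ=2, LF[8]=C('g')+2=4+2=6

Answer: 1 2 3 8 7 0 4 5 6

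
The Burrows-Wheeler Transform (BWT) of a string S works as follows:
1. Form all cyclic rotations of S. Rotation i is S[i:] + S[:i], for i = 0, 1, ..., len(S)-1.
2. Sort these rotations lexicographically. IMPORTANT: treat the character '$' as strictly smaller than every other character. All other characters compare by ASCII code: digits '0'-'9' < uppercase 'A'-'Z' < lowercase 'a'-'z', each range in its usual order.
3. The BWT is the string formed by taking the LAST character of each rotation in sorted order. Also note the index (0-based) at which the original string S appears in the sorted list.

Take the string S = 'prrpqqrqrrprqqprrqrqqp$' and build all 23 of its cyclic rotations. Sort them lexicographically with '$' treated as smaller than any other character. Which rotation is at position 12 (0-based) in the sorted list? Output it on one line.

All 23 rotations (rotation i = S[i:]+S[:i]):
  rot[0] = prrpqqrqrrprqqprrqrqqp$
  rot[1] = rrpqqrqrrprqqprrqrqqp$p
  rot[2] = rpqqrqrrprqqprrqrqqp$pr
  rot[3] = pqqrqrrprqqprrqrqqp$prr
  rot[4] = qqrqrrprqqprrqrqqp$prrp
  rot[5] = qrqrrprqqprrqrqqp$prrpq
  rot[6] = rqrrprqqprrqrqqp$prrpqq
  rot[7] = qrrprqqprrqrqqp$prrpqqr
  rot[8] = rrprqqprrqrqqp$prrpqqrq
  rot[9] = rprqqprrqrqqp$prrpqqrqr
  rot[10] = prqqprrqrqqp$prrpqqrqrr
  rot[11] = rqqprrqrqqp$prrpqqrqrrp
  rot[12] = qqprrqrqqp$prrpqqrqrrpr
  rot[13] = qprrqrqqp$prrpqqrqrrprq
  rot[14] = prrqrqqp$prrpqqrqrrprqq
  rot[15] = rrqrqqp$prrpqqrqrrprqqp
  rot[16] = rqrqqp$prrpqqrqrrprqqpr
  rot[17] = qrqqp$prrpqqrqrrprqqprr
  rot[18] = rqqp$prrpqqrqrrprqqprrq
  rot[19] = qqp$prrpqqrqrrprqqprrqr
  rot[20] = qp$prrpqqrqrrprqqprrqrq
  rot[21] = p$prrpqqrqrrprqqprrqrqq
  rot[22] = $prrpqqrqrrprqqprrqrqqp
Sorted (with $ < everything):
  sorted[0] = $prrpqqrqrrprqqprrqrqqp
  sorted[1] = p$prrpqqrqrrprqqprrqrqq
  sorted[2] = pqqrqrrprqqprrqrqqp$prr
  sorted[3] = prqqprrqrqqp$prrpqqrqrr
  sorted[4] = prrpqqrqrrprqqprrqrqqp$
  sorted[5] = prrqrqqp$prrpqqrqrrprqq
  sorted[6] = qp$prrpqqrqrrprqqprrqrq
  sorted[7] = qprrqrqqp$prrpqqrqrrprq
  sorted[8] = qqp$prrpqqrqrrprqqprrqr
  sorted[9] = qqprrqrqqp$prrpqqrqrrpr
  sorted[10] = qqrqrrprqqprrqrqqp$prrp
  sorted[11] = qrqqp$prrpqqrqrrprqqprr
  sorted[12] = qrqrrprqqprrqrqqp$prrpq
  sorted[13] = qrrprqqprrqrqqp$prrpqqr
  sorted[14] = rpqqrqrrprqqprrqrqqp$pr
  sorted[15] = rprqqprrqrqqp$prrpqqrqr
  sorted[16] = rqqp$prrpqqrqrrprqqprrq
  sorted[17] = rqqprrqrqqp$prrpqqrqrrp
  sorted[18] = rqrqqp$prrpqqrqrrprqqpr
  sorted[19] = rqrrprqqprrqrqqp$prrpqq
  sorted[20] = rrpqqrqrrprqqprrqrqqp$p
  sorted[21] = rrprqqprrqrqqp$prrpqqrq
  sorted[22] = rrqrqqp$prrpqqrqrrprqqp
sorted[12] = qrqrrprqqprrqrqqp$prrpq

Answer: qrqrrprqqprrqrqqp$prrpq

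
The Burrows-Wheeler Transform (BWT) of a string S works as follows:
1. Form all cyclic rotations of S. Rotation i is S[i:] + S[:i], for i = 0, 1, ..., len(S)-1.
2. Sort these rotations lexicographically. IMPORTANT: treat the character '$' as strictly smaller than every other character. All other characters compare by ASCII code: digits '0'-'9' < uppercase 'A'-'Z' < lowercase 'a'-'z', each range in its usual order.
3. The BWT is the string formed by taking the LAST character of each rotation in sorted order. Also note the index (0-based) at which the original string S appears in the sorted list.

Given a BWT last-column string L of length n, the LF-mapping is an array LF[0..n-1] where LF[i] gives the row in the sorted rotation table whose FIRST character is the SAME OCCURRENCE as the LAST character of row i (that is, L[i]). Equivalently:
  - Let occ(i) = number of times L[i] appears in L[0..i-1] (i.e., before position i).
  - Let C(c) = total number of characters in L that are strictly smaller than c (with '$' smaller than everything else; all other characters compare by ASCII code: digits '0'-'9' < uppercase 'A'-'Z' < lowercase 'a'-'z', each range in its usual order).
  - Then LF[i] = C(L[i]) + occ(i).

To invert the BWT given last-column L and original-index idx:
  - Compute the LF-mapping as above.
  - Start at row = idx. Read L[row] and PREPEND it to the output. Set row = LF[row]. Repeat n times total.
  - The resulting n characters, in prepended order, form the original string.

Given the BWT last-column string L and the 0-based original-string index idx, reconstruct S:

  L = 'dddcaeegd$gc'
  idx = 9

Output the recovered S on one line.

LF mapping: 4 5 6 2 1 8 9 10 7 0 11 3
Walk LF starting at row 9, prepending L[row]:
  step 1: row=9, L[9]='$', prepend. Next row=LF[9]=0
  step 2: row=0, L[0]='d', prepend. Next row=LF[0]=4
  step 3: row=4, L[4]='a', prepend. Next row=LF[4]=1
  step 4: row=1, L[1]='d', prepend. Next row=LF[1]=5
  step 5: row=5, L[5]='e', prepend. Next row=LF[5]=8
  step 6: row=8, L[8]='d', prepend. Next row=LF[8]=7
  step 7: row=7, L[7]='g', prepend. Next row=LF[7]=10
  step 8: row=10, L[10]='g', prepend. Next row=LF[10]=11
  step 9: row=11, L[11]='c', prepend. Next row=LF[11]=3
  step 10: row=3, L[3]='c', prepend. Next row=LF[3]=2
  step 11: row=2, L[2]='d', prepend. Next row=LF[2]=6
  step 12: row=6, L[6]='e', prepend. Next row=LF[6]=9
Reversed output: edccggdedad$

Answer: edccggdedad$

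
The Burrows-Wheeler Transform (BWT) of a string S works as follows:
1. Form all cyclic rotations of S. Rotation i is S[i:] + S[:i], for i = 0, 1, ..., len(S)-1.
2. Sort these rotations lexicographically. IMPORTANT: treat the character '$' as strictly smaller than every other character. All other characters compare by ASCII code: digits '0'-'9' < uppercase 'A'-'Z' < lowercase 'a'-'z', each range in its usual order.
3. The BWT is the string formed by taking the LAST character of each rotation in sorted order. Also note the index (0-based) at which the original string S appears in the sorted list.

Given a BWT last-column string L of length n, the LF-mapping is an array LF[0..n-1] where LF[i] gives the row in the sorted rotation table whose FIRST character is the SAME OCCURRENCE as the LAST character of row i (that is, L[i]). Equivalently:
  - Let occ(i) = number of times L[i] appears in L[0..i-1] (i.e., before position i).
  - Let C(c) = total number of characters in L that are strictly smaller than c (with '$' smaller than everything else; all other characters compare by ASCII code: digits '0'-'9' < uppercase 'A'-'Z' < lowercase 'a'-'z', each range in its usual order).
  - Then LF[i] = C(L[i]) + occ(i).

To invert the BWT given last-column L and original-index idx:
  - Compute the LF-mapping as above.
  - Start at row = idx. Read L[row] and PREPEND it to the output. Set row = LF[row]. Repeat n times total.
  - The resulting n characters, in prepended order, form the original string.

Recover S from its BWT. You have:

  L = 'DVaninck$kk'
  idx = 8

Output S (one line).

LF mapping: 1 2 3 9 5 10 4 6 0 7 8
Walk LF starting at row 8, prepending L[row]:
  step 1: row=8, L[8]='$', prepend. Next row=LF[8]=0
  step 2: row=0, L[0]='D', prepend. Next row=LF[0]=1
  step 3: row=1, L[1]='V', prepend. Next row=LF[1]=2
  step 4: row=2, L[2]='a', prepend. Next row=LF[2]=3
  step 5: row=3, L[3]='n', prepend. Next row=LF[3]=9
  step 6: row=9, L[9]='k', prepend. Next row=LF[9]=7
  step 7: row=7, L[7]='k', prepend. Next row=LF[7]=6
  step 8: row=6, L[6]='c', prepend. Next row=LF[6]=4
  step 9: row=4, L[4]='i', prepend. Next row=LF[4]=5
  step 10: row=5, L[5]='n', prepend. Next row=LF[5]=10
  step 11: row=10, L[10]='k', prepend. Next row=LF[10]=8
Reversed output: knickknaVD$

Answer: knickknaVD$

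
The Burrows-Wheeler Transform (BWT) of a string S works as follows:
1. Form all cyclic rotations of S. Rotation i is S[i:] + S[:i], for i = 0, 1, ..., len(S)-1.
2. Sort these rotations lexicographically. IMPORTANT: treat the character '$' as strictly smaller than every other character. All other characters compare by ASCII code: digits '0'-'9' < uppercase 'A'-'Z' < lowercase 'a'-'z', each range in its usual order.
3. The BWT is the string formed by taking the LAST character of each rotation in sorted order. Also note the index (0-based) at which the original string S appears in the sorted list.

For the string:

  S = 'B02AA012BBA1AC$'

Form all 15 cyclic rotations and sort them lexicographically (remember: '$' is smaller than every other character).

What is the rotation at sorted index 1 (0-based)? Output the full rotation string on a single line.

All 15 rotations (rotation i = S[i:]+S[:i]):
  rot[0] = B02AA012BBA1AC$
  rot[1] = 02AA012BBA1AC$B
  rot[2] = 2AA012BBA1AC$B0
  rot[3] = AA012BBA1AC$B02
  rot[4] = A012BBA1AC$B02A
  rot[5] = 012BBA1AC$B02AA
  rot[6] = 12BBA1AC$B02AA0
  rot[7] = 2BBA1AC$B02AA01
  rot[8] = BBA1AC$B02AA012
  rot[9] = BA1AC$B02AA012B
  rot[10] = A1AC$B02AA012BB
  rot[11] = 1AC$B02AA012BBA
  rot[12] = AC$B02AA012BBA1
  rot[13] = C$B02AA012BBA1A
  rot[14] = $B02AA012BBA1AC
Sorted (with $ < everything):
  sorted[0] = $B02AA012BBA1AC
  sorted[1] = 012BBA1AC$B02AA
  sorted[2] = 02AA012BBA1AC$B
  sorted[3] = 12BBA1AC$B02AA0
  sorted[4] = 1AC$B02AA012BBA
  sorted[5] = 2AA012BBA1AC$B0
  sorted[6] = 2BBA1AC$B02AA01
  sorted[7] = A012BBA1AC$B02A
  sorted[8] = A1AC$B02AA012BB
  sorted[9] = AA012BBA1AC$B02
  sorted[10] = AC$B02AA012BBA1
  sorted[11] = B02AA012BBA1AC$
  sorted[12] = BA1AC$B02AA012B
  sorted[13] = BBA1AC$B02AA012
  sorted[14] = C$B02AA012BBA1A
sorted[1] = 012BBA1AC$B02AA

Answer: 012BBA1AC$B02AA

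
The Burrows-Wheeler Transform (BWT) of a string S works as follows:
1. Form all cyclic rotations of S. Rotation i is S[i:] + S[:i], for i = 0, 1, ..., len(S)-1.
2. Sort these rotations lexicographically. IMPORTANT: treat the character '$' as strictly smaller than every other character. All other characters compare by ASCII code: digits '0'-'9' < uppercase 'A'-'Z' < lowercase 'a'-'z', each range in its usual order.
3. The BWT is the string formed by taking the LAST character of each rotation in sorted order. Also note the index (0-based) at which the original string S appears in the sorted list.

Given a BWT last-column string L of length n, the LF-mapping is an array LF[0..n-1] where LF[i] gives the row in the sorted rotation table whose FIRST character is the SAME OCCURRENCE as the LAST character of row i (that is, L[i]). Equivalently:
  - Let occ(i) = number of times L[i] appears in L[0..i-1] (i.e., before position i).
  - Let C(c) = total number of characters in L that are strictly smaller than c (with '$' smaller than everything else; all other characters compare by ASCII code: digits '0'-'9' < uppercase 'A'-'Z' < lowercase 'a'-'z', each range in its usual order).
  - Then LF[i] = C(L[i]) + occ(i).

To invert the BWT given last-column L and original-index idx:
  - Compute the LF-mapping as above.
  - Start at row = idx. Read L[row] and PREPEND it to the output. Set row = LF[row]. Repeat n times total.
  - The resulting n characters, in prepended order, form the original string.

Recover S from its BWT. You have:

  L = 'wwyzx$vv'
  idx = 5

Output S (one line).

Answer: xwvyvzw$

Derivation:
LF mapping: 3 4 6 7 5 0 1 2
Walk LF starting at row 5, prepending L[row]:
  step 1: row=5, L[5]='$', prepend. Next row=LF[5]=0
  step 2: row=0, L[0]='w', prepend. Next row=LF[0]=3
  step 3: row=3, L[3]='z', prepend. Next row=LF[3]=7
  step 4: row=7, L[7]='v', prepend. Next row=LF[7]=2
  step 5: row=2, L[2]='y', prepend. Next row=LF[2]=6
  step 6: row=6, L[6]='v', prepend. Next row=LF[6]=1
  step 7: row=1, L[1]='w', prepend. Next row=LF[1]=4
  step 8: row=4, L[4]='x', prepend. Next row=LF[4]=5
Reversed output: xwvyvzw$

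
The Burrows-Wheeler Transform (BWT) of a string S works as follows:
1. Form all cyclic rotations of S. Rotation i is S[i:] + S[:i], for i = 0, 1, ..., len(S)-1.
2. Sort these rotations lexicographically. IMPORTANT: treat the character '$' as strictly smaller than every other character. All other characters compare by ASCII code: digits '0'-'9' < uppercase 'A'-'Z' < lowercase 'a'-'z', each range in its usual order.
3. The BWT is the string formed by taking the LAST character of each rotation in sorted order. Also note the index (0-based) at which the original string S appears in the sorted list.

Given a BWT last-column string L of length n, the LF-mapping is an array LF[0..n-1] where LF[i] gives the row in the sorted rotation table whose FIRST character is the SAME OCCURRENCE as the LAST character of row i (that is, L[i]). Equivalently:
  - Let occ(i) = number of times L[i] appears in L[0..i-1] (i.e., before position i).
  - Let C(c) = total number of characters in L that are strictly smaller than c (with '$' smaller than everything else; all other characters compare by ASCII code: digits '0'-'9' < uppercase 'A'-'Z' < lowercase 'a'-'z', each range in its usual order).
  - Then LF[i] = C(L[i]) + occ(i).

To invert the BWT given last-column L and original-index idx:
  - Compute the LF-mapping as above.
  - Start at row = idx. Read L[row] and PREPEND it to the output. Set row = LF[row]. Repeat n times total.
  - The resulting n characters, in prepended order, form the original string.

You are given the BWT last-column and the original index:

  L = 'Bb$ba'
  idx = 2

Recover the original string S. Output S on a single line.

LF mapping: 1 3 0 4 2
Walk LF starting at row 2, prepending L[row]:
  step 1: row=2, L[2]='$', prepend. Next row=LF[2]=0
  step 2: row=0, L[0]='B', prepend. Next row=LF[0]=1
  step 3: row=1, L[1]='b', prepend. Next row=LF[1]=3
  step 4: row=3, L[3]='b', prepend. Next row=LF[3]=4
  step 5: row=4, L[4]='a', prepend. Next row=LF[4]=2
Reversed output: abbB$

Answer: abbB$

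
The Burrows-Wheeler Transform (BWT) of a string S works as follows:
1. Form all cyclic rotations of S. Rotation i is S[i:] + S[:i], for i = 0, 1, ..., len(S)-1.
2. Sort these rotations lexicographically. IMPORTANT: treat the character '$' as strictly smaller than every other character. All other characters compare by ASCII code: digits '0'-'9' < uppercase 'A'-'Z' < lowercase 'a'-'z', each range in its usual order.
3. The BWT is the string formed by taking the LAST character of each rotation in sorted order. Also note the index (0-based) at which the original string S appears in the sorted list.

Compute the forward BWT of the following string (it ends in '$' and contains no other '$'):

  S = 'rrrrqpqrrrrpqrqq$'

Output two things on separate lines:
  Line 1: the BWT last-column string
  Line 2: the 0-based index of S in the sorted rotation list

All 17 rotations (rotation i = S[i:]+S[:i]):
  rot[0] = rrrrqpqrrrrpqrqq$
  rot[1] = rrrqpqrrrrpqrqq$r
  rot[2] = rrqpqrrrrpqrqq$rr
  rot[3] = rqpqrrrrpqrqq$rrr
  rot[4] = qpqrrrrpqrqq$rrrr
  rot[5] = pqrrrrpqrqq$rrrrq
  rot[6] = qrrrrpqrqq$rrrrqp
  rot[7] = rrrrpqrqq$rrrrqpq
  rot[8] = rrrpqrqq$rrrrqpqr
  rot[9] = rrpqrqq$rrrrqpqrr
  rot[10] = rpqrqq$rrrrqpqrrr
  rot[11] = pqrqq$rrrrqpqrrrr
  rot[12] = qrqq$rrrrqpqrrrrp
  rot[13] = rqq$rrrrqpqrrrrpq
  rot[14] = qq$rrrrqpqrrrrpqr
  rot[15] = q$rrrrqpqrrrrpqrq
  rot[16] = $rrrrqpqrrrrpqrqq
Sorted (with $ < everything):
  sorted[0] = $rrrrqpqrrrrpqrqq  (last char: 'q')
  sorted[1] = pqrqq$rrrrqpqrrrr  (last char: 'r')
  sorted[2] = pqrrrrpqrqq$rrrrq  (last char: 'q')
  sorted[3] = q$rrrrqpqrrrrpqrq  (last char: 'q')
  sorted[4] = qpqrrrrpqrqq$rrrr  (last char: 'r')
  sorted[5] = qq$rrrrqpqrrrrpqr  (last char: 'r')
  sorted[6] = qrqq$rrrrqpqrrrrp  (last char: 'p')
  sorted[7] = qrrrrpqrqq$rrrrqp  (last char: 'p')
  sorted[8] = rpqrqq$rrrrqpqrrr  (last char: 'r')
  sorted[9] = rqpqrrrrpqrqq$rrr  (last char: 'r')
  sorted[10] = rqq$rrrrqpqrrrrpq  (last char: 'q')
  sorted[11] = rrpqrqq$rrrrqpqrr  (last char: 'r')
  sorted[12] = rrqpqrrrrpqrqq$rr  (last char: 'r')
  sorted[13] = rrrpqrqq$rrrrqpqr  (last char: 'r')
  sorted[14] = rrrqpqrrrrpqrqq$r  (last char: 'r')
  sorted[15] = rrrrpqrqq$rrrrqpq  (last char: 'q')
  sorted[16] = rrrrqpqrrrrpqrqq$  (last char: '$')
Last column: qrqqrrpprrqrrrrq$
Original string S is at sorted index 16

Answer: qrqqrrpprrqrrrrq$
16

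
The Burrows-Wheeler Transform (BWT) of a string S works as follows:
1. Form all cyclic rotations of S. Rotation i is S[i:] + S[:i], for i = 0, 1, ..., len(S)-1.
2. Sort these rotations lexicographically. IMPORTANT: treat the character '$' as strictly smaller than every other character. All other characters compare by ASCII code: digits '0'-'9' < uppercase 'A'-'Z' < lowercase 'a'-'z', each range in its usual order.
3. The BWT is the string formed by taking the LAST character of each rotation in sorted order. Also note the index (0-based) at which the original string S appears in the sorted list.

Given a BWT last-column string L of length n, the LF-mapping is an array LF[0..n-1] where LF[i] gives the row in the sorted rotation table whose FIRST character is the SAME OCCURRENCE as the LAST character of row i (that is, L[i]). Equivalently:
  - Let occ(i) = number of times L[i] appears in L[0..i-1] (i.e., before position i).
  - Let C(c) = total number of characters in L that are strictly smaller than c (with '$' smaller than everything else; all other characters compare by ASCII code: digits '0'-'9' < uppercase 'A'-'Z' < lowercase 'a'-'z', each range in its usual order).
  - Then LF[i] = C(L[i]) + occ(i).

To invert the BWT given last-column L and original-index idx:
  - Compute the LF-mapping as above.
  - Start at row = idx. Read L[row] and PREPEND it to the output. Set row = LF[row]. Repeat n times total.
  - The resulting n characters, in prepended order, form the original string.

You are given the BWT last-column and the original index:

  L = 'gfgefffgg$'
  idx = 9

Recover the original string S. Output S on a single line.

LF mapping: 6 2 7 1 3 4 5 8 9 0
Walk LF starting at row 9, prepending L[row]:
  step 1: row=9, L[9]='$', prepend. Next row=LF[9]=0
  step 2: row=0, L[0]='g', prepend. Next row=LF[0]=6
  step 3: row=6, L[6]='f', prepend. Next row=LF[6]=5
  step 4: row=5, L[5]='f', prepend. Next row=LF[5]=4
  step 5: row=4, L[4]='f', prepend. Next row=LF[4]=3
  step 6: row=3, L[3]='e', prepend. Next row=LF[3]=1
  step 7: row=1, L[1]='f', prepend. Next row=LF[1]=2
  step 8: row=2, L[2]='g', prepend. Next row=LF[2]=7
  step 9: row=7, L[7]='g', prepend. Next row=LF[7]=8
  step 10: row=8, L[8]='g', prepend. Next row=LF[8]=9
Reversed output: gggfefffg$

Answer: gggfefffg$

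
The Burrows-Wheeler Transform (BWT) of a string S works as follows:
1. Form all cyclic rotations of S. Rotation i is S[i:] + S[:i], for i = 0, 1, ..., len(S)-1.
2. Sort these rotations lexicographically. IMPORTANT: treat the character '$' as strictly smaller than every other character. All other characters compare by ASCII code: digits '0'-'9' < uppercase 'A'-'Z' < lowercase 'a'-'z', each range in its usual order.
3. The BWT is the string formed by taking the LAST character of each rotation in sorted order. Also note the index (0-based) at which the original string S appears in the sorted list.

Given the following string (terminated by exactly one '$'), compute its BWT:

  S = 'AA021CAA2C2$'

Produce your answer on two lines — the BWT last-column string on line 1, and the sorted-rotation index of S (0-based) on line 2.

All 12 rotations (rotation i = S[i:]+S[:i]):
  rot[0] = AA021CAA2C2$
  rot[1] = A021CAA2C2$A
  rot[2] = 021CAA2C2$AA
  rot[3] = 21CAA2C2$AA0
  rot[4] = 1CAA2C2$AA02
  rot[5] = CAA2C2$AA021
  rot[6] = AA2C2$AA021C
  rot[7] = A2C2$AA021CA
  rot[8] = 2C2$AA021CAA
  rot[9] = C2$AA021CAA2
  rot[10] = 2$AA021CAA2C
  rot[11] = $AA021CAA2C2
Sorted (with $ < everything):
  sorted[0] = $AA021CAA2C2  (last char: '2')
  sorted[1] = 021CAA2C2$AA  (last char: 'A')
  sorted[2] = 1CAA2C2$AA02  (last char: '2')
  sorted[3] = 2$AA021CAA2C  (last char: 'C')
  sorted[4] = 21CAA2C2$AA0  (last char: '0')
  sorted[5] = 2C2$AA021CAA  (last char: 'A')
  sorted[6] = A021CAA2C2$A  (last char: 'A')
  sorted[7] = A2C2$AA021CA  (last char: 'A')
  sorted[8] = AA021CAA2C2$  (last char: '$')
  sorted[9] = AA2C2$AA021C  (last char: 'C')
  sorted[10] = C2$AA021CAA2  (last char: '2')
  sorted[11] = CAA2C2$AA021  (last char: '1')
Last column: 2A2C0AAA$C21
Original string S is at sorted index 8

Answer: 2A2C0AAA$C21
8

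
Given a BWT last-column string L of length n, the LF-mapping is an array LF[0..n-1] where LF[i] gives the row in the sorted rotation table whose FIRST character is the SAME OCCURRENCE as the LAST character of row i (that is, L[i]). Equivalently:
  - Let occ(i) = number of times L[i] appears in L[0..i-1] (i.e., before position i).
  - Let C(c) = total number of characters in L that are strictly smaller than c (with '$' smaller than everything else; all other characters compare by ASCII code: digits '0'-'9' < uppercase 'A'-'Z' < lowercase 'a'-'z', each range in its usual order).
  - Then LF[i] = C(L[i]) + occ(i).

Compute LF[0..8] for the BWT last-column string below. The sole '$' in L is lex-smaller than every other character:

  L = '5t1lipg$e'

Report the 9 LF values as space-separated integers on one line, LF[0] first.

Answer: 2 8 1 6 5 7 4 0 3

Derivation:
Char counts: '$':1, '1':1, '5':1, 'e':1, 'g':1, 'i':1, 'l':1, 'p':1, 't':1
C (first-col start): C('$')=0, C('1')=1, C('5')=2, C('e')=3, C('g')=4, C('i')=5, C('l')=6, C('p')=7, C('t')=8
L[0]='5': occ=0, LF[0]=C('5')+0=2+0=2
L[1]='t': occ=0, LF[1]=C('t')+0=8+0=8
L[2]='1': occ=0, LF[2]=C('1')+0=1+0=1
L[3]='l': occ=0, LF[3]=C('l')+0=6+0=6
L[4]='i': occ=0, LF[4]=C('i')+0=5+0=5
L[5]='p': occ=0, LF[5]=C('p')+0=7+0=7
L[6]='g': occ=0, LF[6]=C('g')+0=4+0=4
L[7]='$': occ=0, LF[7]=C('$')+0=0+0=0
L[8]='e': occ=0, LF[8]=C('e')+0=3+0=3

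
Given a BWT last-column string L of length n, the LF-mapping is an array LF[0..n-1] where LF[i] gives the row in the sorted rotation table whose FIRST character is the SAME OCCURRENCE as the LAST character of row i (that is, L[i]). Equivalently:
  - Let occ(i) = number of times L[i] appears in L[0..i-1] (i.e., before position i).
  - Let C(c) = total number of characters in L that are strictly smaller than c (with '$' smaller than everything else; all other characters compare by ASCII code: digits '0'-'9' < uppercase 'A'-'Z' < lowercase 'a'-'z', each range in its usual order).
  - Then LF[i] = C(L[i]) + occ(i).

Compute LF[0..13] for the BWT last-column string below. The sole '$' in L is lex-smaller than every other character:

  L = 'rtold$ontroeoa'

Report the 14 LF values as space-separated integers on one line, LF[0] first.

Char counts: '$':1, 'a':1, 'd':1, 'e':1, 'l':1, 'n':1, 'o':4, 'r':2, 't':2
C (first-col start): C('$')=0, C('a')=1, C('d')=2, C('e')=3, C('l')=4, C('n')=5, C('o')=6, C('r')=10, C('t')=12
L[0]='r': occ=0, LF[0]=C('r')+0=10+0=10
L[1]='t': occ=0, LF[1]=C('t')+0=12+0=12
L[2]='o': occ=0, LF[2]=C('o')+0=6+0=6
L[3]='l': occ=0, LF[3]=C('l')+0=4+0=4
L[4]='d': occ=0, LF[4]=C('d')+0=2+0=2
L[5]='$': occ=0, LF[5]=C('$')+0=0+0=0
L[6]='o': occ=1, LF[6]=C('o')+1=6+1=7
L[7]='n': occ=0, LF[7]=C('n')+0=5+0=5
L[8]='t': occ=1, LF[8]=C('t')+1=12+1=13
L[9]='r': occ=1, LF[9]=C('r')+1=10+1=11
L[10]='o': occ=2, LF[10]=C('o')+2=6+2=8
L[11]='e': occ=0, LF[11]=C('e')+0=3+0=3
L[12]='o': occ=3, LF[12]=C('o')+3=6+3=9
L[13]='a': occ=0, LF[13]=C('a')+0=1+0=1

Answer: 10 12 6 4 2 0 7 5 13 11 8 3 9 1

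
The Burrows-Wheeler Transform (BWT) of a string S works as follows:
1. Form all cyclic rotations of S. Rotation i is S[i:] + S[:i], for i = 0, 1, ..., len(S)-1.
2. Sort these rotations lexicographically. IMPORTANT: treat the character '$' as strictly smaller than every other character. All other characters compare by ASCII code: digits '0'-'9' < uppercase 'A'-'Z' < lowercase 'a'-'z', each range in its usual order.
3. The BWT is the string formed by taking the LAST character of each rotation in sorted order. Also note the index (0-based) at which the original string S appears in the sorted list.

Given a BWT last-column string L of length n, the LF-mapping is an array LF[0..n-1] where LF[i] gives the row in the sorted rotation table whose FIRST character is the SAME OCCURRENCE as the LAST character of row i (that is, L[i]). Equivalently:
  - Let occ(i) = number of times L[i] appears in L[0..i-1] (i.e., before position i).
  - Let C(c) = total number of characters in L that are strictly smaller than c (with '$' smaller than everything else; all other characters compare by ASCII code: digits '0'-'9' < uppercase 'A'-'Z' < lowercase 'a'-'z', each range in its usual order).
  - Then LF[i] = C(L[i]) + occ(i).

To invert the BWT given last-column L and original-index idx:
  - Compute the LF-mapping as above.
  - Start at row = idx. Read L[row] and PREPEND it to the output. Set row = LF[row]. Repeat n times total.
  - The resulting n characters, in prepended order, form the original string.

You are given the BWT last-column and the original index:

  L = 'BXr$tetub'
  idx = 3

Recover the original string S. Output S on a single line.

Answer: butterXB$

Derivation:
LF mapping: 1 2 5 0 6 4 7 8 3
Walk LF starting at row 3, prepending L[row]:
  step 1: row=3, L[3]='$', prepend. Next row=LF[3]=0
  step 2: row=0, L[0]='B', prepend. Next row=LF[0]=1
  step 3: row=1, L[1]='X', prepend. Next row=LF[1]=2
  step 4: row=2, L[2]='r', prepend. Next row=LF[2]=5
  step 5: row=5, L[5]='e', prepend. Next row=LF[5]=4
  step 6: row=4, L[4]='t', prepend. Next row=LF[4]=6
  step 7: row=6, L[6]='t', prepend. Next row=LF[6]=7
  step 8: row=7, L[7]='u', prepend. Next row=LF[7]=8
  step 9: row=8, L[8]='b', prepend. Next row=LF[8]=3
Reversed output: butterXB$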